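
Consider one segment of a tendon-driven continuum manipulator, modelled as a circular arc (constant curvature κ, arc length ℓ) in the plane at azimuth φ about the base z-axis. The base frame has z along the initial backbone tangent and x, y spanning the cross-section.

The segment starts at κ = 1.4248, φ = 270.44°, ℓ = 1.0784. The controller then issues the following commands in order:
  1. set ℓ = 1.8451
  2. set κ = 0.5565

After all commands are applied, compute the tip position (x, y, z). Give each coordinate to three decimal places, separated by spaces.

initial: κ=1.4248, φ=270.44°, ℓ=1.0784
cmd 1: set ℓ=1.8451 → (κ,φ,ℓ)=(1.4248,270.44°,1.8451) → tip=(0.0101,-1.3134,0.3443)
cmd 2: set κ=0.5565 → (κ,φ,ℓ)=(0.5565,270.44°,1.8451) → tip=(0.0067,-0.8669,1.5375)

0.007 -0.867 1.538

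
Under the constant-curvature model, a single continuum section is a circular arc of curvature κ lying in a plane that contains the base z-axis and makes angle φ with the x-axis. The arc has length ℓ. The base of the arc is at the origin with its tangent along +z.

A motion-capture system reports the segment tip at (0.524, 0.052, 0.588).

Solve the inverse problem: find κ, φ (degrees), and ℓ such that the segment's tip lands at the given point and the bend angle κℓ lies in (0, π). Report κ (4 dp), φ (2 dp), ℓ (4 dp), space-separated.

ρ = √(x²+y²) = √(0.524² + 0.052²) = 0.52657
φ = atan2(y, x) mod 360° = atan2(0.052, 0.524) = 5.6673°
|p|² = ρ² + z² = 0.52657² + 0.588² = 0.62302
κ = 2ρ / |p|² = 2×0.52657 / 0.62302 = 1.69038
θ = 2·atan2(ρ, z) = 2·atan2(0.52657, 0.588) = 1.46068 rad
ℓ = θ/κ = 1.46068/1.69038 = 0.86412

1.6904 5.67 0.8641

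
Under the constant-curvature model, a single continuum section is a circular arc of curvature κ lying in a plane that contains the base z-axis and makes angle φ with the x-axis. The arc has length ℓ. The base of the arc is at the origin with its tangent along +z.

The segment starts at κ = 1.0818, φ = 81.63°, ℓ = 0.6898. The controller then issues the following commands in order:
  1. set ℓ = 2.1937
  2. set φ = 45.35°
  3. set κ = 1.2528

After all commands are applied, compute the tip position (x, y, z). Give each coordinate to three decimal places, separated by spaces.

1.079 1.092 0.306

initial: κ=1.0818, φ=81.63°, ℓ=0.6898
cmd 1: set ℓ=2.1937 → (κ,φ,ℓ)=(1.0818,81.63°,2.1937) → tip=(0.2313,1.5721,0.6425)
cmd 2: set φ=45.35° → (κ,φ,ℓ)=(1.0818,45.35°,2.1937) → tip=(1.1167,1.1304,0.6425)
cmd 3: set κ=1.2528 → (κ,φ,ℓ)=(1.2528,45.35°,2.1937) → tip=(1.0791,1.0924,0.3059)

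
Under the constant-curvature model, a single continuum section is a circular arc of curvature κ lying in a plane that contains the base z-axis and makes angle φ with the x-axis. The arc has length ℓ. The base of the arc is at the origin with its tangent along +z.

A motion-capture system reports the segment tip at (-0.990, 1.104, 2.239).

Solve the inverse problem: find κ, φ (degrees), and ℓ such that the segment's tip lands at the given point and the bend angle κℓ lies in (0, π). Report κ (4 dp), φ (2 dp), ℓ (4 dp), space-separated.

0.4112 131.88 2.8450

ρ = √(x²+y²) = √(-0.990² + 1.104²) = 1.48287
φ = atan2(y, x) mod 360° = atan2(1.104, -0.990) = 131.8838°
|p|² = ρ² + z² = 1.48287² + 2.239² = 7.21204
κ = 2ρ / |p|² = 2×1.48287 / 7.21204 = 0.41122
θ = 2·atan2(ρ, z) = 2·atan2(1.48287, 2.239) = 1.16994 rad
ℓ = θ/κ = 1.16994/0.41122 = 2.84503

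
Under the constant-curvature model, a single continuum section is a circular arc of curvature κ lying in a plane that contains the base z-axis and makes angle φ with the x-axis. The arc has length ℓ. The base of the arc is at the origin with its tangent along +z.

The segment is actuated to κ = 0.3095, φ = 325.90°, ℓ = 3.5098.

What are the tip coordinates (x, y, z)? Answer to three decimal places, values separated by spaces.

1.429 -0.968 2.859

θ = κ·ℓ = 0.3095 × 3.5098 = 1.08628 rad
ρ = (1 − cos θ)/κ = (1 − 0.46578)/0.3095 = 1.72608
z = sin θ / κ = 0.88490/0.3095 = 2.85913
x = ρ cos φ = 1.72608 × cos(325.90°) = 1.42930
y = ρ sin φ = 1.72608 × sin(325.90°) = -0.96771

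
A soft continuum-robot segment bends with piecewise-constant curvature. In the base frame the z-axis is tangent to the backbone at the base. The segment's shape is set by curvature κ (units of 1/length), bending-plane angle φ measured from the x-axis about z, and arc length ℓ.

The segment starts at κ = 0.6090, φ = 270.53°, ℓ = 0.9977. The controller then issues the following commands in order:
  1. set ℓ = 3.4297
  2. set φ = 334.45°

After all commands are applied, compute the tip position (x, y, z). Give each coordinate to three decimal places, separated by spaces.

initial: κ=0.6090, φ=270.53°, ℓ=0.9977
cmd 1: set ℓ=3.4297 → (κ,φ,ℓ)=(0.6090,270.53°,3.4297) → tip=(0.0227,-2.4548,1.4267)
cmd 2: set φ=334.45° → (κ,φ,ℓ)=(0.6090,334.45°,3.4297) → tip=(2.2149,-1.0588,1.4267)

2.215 -1.059 1.427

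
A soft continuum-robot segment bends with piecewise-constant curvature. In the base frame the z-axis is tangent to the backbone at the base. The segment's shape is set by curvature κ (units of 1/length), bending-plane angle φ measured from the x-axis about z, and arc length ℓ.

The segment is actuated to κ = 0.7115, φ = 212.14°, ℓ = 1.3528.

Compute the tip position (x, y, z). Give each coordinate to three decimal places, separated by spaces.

-0.510 -0.320 1.153

θ = κ·ℓ = 0.7115 × 1.3528 = 0.96252 rad
ρ = (1 − cos θ)/κ = (1 − 0.57146)/0.7115 = 0.60231
z = sin θ / κ = 0.82063/0.7115 = 1.15338
x = ρ cos φ = 0.60231 × cos(212.14°) = -0.51001
y = ρ sin φ = 0.60231 × sin(212.14°) = -0.32042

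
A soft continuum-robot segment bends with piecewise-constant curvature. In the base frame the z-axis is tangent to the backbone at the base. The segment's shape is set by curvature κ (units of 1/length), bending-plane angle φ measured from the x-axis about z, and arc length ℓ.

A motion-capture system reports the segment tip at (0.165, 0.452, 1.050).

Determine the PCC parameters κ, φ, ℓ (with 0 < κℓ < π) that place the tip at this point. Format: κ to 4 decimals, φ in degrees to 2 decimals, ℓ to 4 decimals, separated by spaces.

ρ = √(x²+y²) = √(0.165² + 0.452²) = 0.48117
φ = atan2(y, x) mod 360° = atan2(0.452, 0.165) = 69.9457°
|p|² = ρ² + z² = 0.48117² + 1.050² = 1.33403
κ = 2ρ / |p|² = 2×0.48117 / 1.33403 = 0.72139
θ = 2·atan2(ρ, z) = 2·atan2(0.48117, 1.050) = 0.85941 rad
ℓ = θ/κ = 0.85941/0.72139 = 1.19133

0.7214 69.95 1.1913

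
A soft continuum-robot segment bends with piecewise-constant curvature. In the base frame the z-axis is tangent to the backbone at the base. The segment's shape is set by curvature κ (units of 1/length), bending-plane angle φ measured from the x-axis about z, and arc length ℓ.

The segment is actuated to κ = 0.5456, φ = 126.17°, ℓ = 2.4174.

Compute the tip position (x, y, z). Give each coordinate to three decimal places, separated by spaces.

-0.812 1.111 1.775

θ = κ·ℓ = 0.5456 × 2.4174 = 1.31893 rad
ρ = (1 − cos θ)/κ = (1 − 0.24921)/0.5456 = 1.37608
z = sin θ / κ = 0.96845/0.5456 = 1.77502
x = ρ cos φ = 1.37608 × cos(126.17°) = -0.81214
y = ρ sin φ = 1.37608 × sin(126.17°) = 1.11087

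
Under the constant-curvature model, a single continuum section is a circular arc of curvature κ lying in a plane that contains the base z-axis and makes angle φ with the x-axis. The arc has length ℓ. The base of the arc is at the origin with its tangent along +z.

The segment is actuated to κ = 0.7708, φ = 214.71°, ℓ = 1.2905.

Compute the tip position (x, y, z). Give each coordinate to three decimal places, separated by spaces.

-0.486 -0.336 1.088

θ = κ·ℓ = 0.7708 × 1.2905 = 0.99472 rad
ρ = (1 − cos θ)/κ = (1 − 0.54474)/0.7708 = 0.59063
z = sin θ / κ = 0.83861/0.7708 = 1.08797
x = ρ cos φ = 0.59063 × cos(214.71°) = -0.48553
y = ρ sin φ = 0.59063 × sin(214.71°) = -0.33632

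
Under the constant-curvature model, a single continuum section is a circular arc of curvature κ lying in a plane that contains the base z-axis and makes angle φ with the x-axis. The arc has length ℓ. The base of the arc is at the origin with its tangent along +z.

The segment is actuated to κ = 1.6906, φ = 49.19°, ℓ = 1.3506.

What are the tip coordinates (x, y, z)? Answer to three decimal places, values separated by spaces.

0.639 0.740 0.448

θ = κ·ℓ = 1.6906 × 1.3506 = 2.28332 rad
ρ = (1 − cos θ)/κ = (1 − -0.65375)/1.6906 = 0.97820
z = sin θ / κ = 0.75671/1.6906 = 0.44760
x = ρ cos φ = 0.97820 × cos(49.19°) = 0.63931
y = ρ sin φ = 0.97820 × sin(49.19°) = 0.74038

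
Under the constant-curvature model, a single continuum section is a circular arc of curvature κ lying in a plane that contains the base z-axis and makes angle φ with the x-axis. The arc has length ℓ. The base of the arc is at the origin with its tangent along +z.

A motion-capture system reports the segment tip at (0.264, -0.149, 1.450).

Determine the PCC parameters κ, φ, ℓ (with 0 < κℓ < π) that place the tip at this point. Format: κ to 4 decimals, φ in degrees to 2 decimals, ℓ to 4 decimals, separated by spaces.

ρ = √(x²+y²) = √(0.264² + -0.149²) = 0.30315
φ = atan2(y, x) mod 360° = atan2(-0.149, 0.264) = 330.5599°
|p|² = ρ² + z² = 0.30315² + 1.450² = 2.19440
κ = 2ρ / |p|² = 2×0.30315 / 2.19440 = 0.27629
θ = 2·atan2(ρ, z) = 2·atan2(0.30315, 1.450) = 0.41219 rad
ℓ = θ/κ = 0.41219/0.27629 = 1.49189

0.2763 330.56 1.4919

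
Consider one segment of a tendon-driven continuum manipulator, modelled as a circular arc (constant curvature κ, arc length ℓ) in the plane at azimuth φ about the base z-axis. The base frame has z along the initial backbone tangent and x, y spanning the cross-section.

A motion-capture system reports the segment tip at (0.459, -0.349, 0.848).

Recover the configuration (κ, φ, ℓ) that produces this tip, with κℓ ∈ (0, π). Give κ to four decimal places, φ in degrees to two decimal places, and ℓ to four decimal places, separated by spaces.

1.0967 322.75 1.0890

ρ = √(x²+y²) = √(0.459² + -0.349²) = 0.57661
φ = atan2(y, x) mod 360° = atan2(-0.349, 0.459) = 322.7525°
|p|² = ρ² + z² = 0.57661² + 0.848² = 1.05159
κ = 2ρ / |p|² = 2×0.57661 / 1.05159 = 1.09665
θ = 2·atan2(ρ, z) = 2·atan2(0.57661, 0.848) = 1.19431 rad
ℓ = θ/κ = 1.19431/1.09665 = 1.08905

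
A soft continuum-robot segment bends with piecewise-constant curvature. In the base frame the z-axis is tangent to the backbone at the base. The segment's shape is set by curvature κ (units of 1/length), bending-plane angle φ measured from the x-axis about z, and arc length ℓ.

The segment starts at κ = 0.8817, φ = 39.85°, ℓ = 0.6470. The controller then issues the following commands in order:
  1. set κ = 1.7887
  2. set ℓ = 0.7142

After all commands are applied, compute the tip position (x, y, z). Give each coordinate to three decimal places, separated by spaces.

0.305 0.255 0.535

initial: κ=0.8817, φ=39.85°, ℓ=0.6470
cmd 1: set κ=1.7887 → (κ,φ,ℓ)=(1.7887,39.85°,0.6470) → tip=(0.2567,0.2143,0.5119)
cmd 2: set ℓ=0.7142 → (κ,φ,ℓ)=(1.7887,39.85°,0.7142) → tip=(0.3051,0.2547,0.5352)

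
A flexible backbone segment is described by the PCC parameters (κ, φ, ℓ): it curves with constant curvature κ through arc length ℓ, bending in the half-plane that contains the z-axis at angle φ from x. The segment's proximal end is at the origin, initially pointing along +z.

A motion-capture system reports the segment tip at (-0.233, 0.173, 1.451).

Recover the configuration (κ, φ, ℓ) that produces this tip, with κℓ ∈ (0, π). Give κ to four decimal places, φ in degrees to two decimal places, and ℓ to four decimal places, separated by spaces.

0.2651 143.41 1.4894

ρ = √(x²+y²) = √(-0.233² + 0.173²) = 0.29020
φ = atan2(y, x) mod 360° = atan2(0.173, -0.233) = 143.4065°
|p|² = ρ² + z² = 0.29020² + 1.451² = 2.18962
κ = 2ρ / |p|² = 2×0.29020 / 2.18962 = 0.26507
θ = 2·atan2(ρ, z) = 2·atan2(0.29020, 1.451) = 0.39480 rad
ℓ = θ/κ = 0.39480/0.26507 = 1.48939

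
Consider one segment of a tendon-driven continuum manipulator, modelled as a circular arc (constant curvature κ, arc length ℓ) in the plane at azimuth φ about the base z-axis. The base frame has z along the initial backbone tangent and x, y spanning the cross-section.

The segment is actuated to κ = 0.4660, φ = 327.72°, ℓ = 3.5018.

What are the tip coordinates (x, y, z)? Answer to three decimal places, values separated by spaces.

θ = κ·ℓ = 0.4660 × 3.5018 = 1.63184 rad
ρ = (1 − cos θ)/κ = (1 − -0.06100)/0.4660 = 2.27683
z = sin θ / κ = 0.99814/0.4660 = 2.14193
x = ρ cos φ = 2.27683 × cos(327.72°) = 1.92495
y = ρ sin φ = 2.27683 × sin(327.72°) = -1.21596

1.925 -1.216 2.142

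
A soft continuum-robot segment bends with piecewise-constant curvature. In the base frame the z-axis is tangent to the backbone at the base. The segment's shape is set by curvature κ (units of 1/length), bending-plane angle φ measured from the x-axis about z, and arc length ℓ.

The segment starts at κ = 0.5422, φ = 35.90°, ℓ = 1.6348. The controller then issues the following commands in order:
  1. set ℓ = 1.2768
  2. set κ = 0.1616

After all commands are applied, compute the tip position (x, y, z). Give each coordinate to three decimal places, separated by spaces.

0.106 0.077 1.268

initial: κ=0.5422, φ=35.90°, ℓ=1.6348
cmd 1: set ℓ=1.2768 → (κ,φ,ℓ)=(0.5422,35.90°,1.2768) → tip=(0.3439,0.2490,1.1772)
cmd 2: set κ=0.1616 → (κ,φ,ℓ)=(0.1616,35.90°,1.2768) → tip=(0.1063,0.0770,1.2678)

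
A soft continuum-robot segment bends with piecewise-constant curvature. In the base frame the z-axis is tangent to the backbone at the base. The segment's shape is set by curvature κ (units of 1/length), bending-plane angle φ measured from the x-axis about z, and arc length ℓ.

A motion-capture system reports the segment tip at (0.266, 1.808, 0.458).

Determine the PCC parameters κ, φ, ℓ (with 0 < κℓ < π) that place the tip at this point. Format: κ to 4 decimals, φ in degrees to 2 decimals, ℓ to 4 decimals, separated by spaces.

1.0297 81.63 2.5739

ρ = √(x²+y²) = √(0.266² + 1.808²) = 1.82746
φ = atan2(y, x) mod 360° = atan2(1.808, 0.266) = 81.6305°
|p|² = ρ² + z² = 1.82746² + 0.458² = 3.54938
κ = 2ρ / |p|² = 2×1.82746 / 3.54938 = 1.02974
θ = 2·atan2(ρ, z) = 2·atan2(1.82746, 0.458) = 2.65047 rad
ℓ = θ/κ = 2.65047/1.02974 = 2.57393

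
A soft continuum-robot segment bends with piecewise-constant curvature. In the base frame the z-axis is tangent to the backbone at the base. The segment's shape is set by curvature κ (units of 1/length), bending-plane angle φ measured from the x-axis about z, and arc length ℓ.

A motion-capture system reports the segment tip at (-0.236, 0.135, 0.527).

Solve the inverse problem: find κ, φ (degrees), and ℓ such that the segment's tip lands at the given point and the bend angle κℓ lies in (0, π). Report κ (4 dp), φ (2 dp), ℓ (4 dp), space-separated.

ρ = √(x²+y²) = √(-0.236² + 0.135²) = 0.27188
φ = atan2(y, x) mod 360° = atan2(0.135, -0.236) = 150.2290°
|p|² = ρ² + z² = 0.27188² + 0.527² = 0.35165
κ = 2ρ / |p|² = 2×0.27188 / 0.35165 = 1.54633
θ = 2·atan2(ρ, z) = 2·atan2(0.27188, 0.527) = 0.95259 rad
ℓ = θ/κ = 0.95259/1.54633 = 0.61603

1.5463 150.23 0.6160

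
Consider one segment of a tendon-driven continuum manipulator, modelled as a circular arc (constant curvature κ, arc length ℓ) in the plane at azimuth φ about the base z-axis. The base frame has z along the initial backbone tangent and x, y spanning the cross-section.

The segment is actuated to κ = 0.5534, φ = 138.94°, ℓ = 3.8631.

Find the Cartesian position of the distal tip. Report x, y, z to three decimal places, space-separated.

-2.094 1.824 1.524

θ = κ·ℓ = 0.5534 × 3.8631 = 2.13784 rad
ρ = (1 − cos θ)/κ = (1 − -0.53714)/0.5534 = 2.77763
z = sin θ / κ = 0.84349/0.5534 = 1.52420
x = ρ cos φ = 2.77763 × cos(138.94°) = -2.09439
y = ρ sin φ = 2.77763 × sin(138.94°) = 1.82448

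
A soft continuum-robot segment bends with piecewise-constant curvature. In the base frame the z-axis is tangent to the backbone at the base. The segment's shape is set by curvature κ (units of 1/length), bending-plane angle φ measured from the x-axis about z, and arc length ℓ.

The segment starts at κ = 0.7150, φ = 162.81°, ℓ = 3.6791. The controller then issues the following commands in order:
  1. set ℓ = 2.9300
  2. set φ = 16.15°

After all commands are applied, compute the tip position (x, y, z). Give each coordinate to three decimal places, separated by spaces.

initial: κ=0.7150, φ=162.81°, ℓ=3.6791
cmd 1: set ℓ=2.9300 → (κ,φ,ℓ)=(0.7150,162.81°,2.9300) → tip=(-2.0048,0.6202,1.2108)
cmd 2: set φ=16.15° → (κ,φ,ℓ)=(0.7150,16.15°,2.9300) → tip=(2.0158,0.5837,1.2108)

2.016 0.584 1.211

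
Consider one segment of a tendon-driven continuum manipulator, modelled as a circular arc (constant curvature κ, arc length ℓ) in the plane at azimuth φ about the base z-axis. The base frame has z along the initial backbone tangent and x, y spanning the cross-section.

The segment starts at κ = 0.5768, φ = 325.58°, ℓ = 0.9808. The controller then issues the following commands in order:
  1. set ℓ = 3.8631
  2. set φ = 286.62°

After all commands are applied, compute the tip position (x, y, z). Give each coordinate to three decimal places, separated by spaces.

initial: κ=0.5768, φ=325.58°, ℓ=0.9808
cmd 1: set ℓ=3.8631 → (κ,φ,ℓ)=(0.5768,325.58°,3.8631) → tip=(2.3041,-1.5788,1.3723)
cmd 2: set φ=286.62° → (κ,φ,ℓ)=(0.5768,286.62°,3.8631) → tip=(0.7989,-2.6765,1.3723)

0.799 -2.676 1.372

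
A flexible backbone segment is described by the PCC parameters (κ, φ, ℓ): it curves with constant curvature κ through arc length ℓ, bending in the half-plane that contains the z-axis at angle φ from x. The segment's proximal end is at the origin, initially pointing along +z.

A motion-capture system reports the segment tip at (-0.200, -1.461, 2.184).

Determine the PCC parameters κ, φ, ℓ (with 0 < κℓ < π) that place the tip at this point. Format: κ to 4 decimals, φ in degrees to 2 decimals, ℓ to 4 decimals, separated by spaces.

0.4247 262.21 2.7967

ρ = √(x²+y²) = √(-0.200² + -1.461²) = 1.47463
φ = atan2(y, x) mod 360° = atan2(-1.461, -0.200) = 262.2051°
|p|² = ρ² + z² = 1.47463² + 2.184² = 6.94438
κ = 2ρ / |p|² = 2×1.47463 / 6.94438 = 0.42470
θ = 2·atan2(ρ, z) = 2·atan2(1.47463, 2.184) = 1.18777 rad
ℓ = θ/κ = 1.18777/0.42470 = 2.79674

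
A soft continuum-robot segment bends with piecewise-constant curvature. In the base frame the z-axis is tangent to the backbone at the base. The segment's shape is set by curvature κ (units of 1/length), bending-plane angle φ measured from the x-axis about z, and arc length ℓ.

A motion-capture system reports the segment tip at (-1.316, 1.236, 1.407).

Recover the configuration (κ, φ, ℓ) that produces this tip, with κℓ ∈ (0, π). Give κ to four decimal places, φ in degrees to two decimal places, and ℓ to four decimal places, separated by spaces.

ρ = √(x²+y²) = √(-1.316² + 1.236²) = 1.80542
φ = atan2(y, x) mod 360° = atan2(1.236, -1.316) = 136.7955°
|p|² = ρ² + z² = 1.80542² + 1.407² = 5.23920
κ = 2ρ / |p|² = 2×1.80542 / 5.23920 = 0.68920
θ = 2·atan2(ρ, z) = 2·atan2(1.80542, 1.407) = 1.81759 rad
ℓ = θ/κ = 1.81759/0.68920 = 2.63725

0.6892 136.80 2.6373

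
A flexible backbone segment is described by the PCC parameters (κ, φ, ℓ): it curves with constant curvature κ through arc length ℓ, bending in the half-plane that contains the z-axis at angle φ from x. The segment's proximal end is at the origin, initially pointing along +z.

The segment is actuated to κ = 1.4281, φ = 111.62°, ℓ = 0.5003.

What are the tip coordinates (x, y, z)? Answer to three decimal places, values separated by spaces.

-0.063 0.159 0.459

θ = κ·ℓ = 1.4281 × 0.5003 = 0.71448 rad
ρ = (1 − cos θ)/κ = (1 − 0.75544)/1.4281 = 0.17125
z = sin θ / κ = 0.65522/1.4281 = 0.45881
x = ρ cos φ = 0.17125 × cos(111.62°) = -0.06310
y = ρ sin φ = 0.17125 × sin(111.62°) = 0.15920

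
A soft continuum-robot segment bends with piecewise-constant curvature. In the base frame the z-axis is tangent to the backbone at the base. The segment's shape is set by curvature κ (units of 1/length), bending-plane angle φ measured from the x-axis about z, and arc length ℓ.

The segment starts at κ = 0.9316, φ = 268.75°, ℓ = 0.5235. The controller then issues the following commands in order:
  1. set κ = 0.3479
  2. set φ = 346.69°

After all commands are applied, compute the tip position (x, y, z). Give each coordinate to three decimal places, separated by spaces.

0.046 -0.011 0.521

initial: κ=0.9316, φ=268.75°, ℓ=0.5235
cmd 1: set κ=0.3479 → (κ,φ,ℓ)=(0.3479,268.75°,0.5235) → tip=(-0.0010,-0.0475,0.5206)
cmd 2: set φ=346.69° → (κ,φ,ℓ)=(0.3479,346.69°,0.5235) → tip=(0.0463,-0.0109,0.5206)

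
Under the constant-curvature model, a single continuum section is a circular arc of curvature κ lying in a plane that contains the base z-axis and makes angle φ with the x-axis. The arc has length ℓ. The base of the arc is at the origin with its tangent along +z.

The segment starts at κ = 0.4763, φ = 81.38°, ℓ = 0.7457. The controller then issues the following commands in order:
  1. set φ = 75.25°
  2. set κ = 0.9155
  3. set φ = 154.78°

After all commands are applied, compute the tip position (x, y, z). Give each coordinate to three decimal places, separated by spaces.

-0.221 0.104 0.689

initial: κ=0.4763, φ=81.38°, ℓ=0.7457
cmd 1: set φ=75.25° → (κ,φ,ℓ)=(0.4763,75.25°,0.7457) → tip=(0.0334,0.1267,0.7301)
cmd 2: set κ=0.9155 → (κ,φ,ℓ)=(0.9155,75.25°,0.7457) → tip=(0.0623,0.2367,0.6891)
cmd 3: set φ=154.78° → (κ,φ,ℓ)=(0.9155,154.78°,0.7457) → tip=(-0.2215,0.1043,0.6891)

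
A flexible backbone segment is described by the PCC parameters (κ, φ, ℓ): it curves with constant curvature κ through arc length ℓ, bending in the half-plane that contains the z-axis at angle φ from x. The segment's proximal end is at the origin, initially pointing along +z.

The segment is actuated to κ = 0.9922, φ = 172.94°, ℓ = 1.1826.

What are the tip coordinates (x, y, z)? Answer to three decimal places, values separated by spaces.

-0.613 0.076 0.929

θ = κ·ℓ = 0.9922 × 1.1826 = 1.17338 rad
ρ = (1 − cos θ)/κ = (1 − 0.38704)/0.9922 = 0.61778
z = sin θ / κ = 0.92206/0.9922 = 0.92931
x = ρ cos φ = 0.61778 × cos(172.94°) = -0.61309
y = ρ sin φ = 0.61778 × sin(172.94°) = 0.07593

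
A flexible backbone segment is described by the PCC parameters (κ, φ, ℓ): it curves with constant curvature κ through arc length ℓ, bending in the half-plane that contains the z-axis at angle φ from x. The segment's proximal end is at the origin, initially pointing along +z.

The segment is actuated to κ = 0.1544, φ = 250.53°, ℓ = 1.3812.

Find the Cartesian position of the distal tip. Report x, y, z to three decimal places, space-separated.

θ = κ·ℓ = 0.1544 × 1.3812 = 0.21326 rad
ρ = (1 − cos θ)/κ = (1 − 0.97735)/0.1544 = 0.14672
z = sin θ / κ = 0.21164/0.1544 = 1.37075
x = ρ cos φ = 0.14672 × cos(250.53°) = -0.04890
y = ρ sin φ = 0.14672 × sin(250.53°) = -0.13833

-0.049 -0.138 1.371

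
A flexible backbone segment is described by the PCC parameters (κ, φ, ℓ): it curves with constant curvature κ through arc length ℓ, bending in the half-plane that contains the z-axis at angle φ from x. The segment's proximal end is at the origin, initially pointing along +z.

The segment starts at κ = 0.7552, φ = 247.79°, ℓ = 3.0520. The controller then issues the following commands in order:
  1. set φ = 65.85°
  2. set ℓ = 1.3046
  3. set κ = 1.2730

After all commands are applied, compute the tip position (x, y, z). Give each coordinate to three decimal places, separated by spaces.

0.350 0.781 0.782

initial: κ=0.7552, φ=247.79°, ℓ=3.0520
cmd 1: set φ=65.85° → (κ,φ,ℓ)=(0.7552,65.85°,3.0520) → tip=(0.9047,2.0177,0.9831)
cmd 2: set ℓ=1.3046 → (κ,φ,ℓ)=(0.7552,65.85°,1.3046) → tip=(0.2423,0.5405,1.1036)
cmd 3: set κ=1.2730 → (κ,φ,ℓ)=(1.2730,65.85°,1.3046) → tip=(0.3503,0.7812,0.7824)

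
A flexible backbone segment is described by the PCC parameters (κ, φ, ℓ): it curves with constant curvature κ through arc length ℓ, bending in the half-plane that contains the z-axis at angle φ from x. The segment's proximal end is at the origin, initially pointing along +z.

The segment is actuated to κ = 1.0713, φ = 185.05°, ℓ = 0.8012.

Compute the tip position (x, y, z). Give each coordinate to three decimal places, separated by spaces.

θ = κ·ℓ = 1.0713 × 0.8012 = 0.85833 rad
ρ = (1 − cos θ)/κ = (1 − 0.65371)/1.0713 = 0.32325
z = sin θ / κ = 0.75675/1.0713 = 0.70638
x = ρ cos φ = 0.32325 × cos(185.05°) = -0.32199
y = ρ sin φ = 0.32325 × sin(185.05°) = -0.02845

-0.322 -0.028 0.706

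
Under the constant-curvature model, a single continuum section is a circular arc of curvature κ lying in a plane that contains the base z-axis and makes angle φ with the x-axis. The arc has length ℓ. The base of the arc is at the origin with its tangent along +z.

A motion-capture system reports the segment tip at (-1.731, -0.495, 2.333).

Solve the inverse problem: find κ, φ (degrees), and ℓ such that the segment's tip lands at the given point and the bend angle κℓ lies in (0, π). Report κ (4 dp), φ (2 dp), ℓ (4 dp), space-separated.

0.4146 195.96 3.1703

ρ = √(x²+y²) = √(-1.731² + -0.495²) = 1.80038
φ = atan2(y, x) mod 360° = atan2(-0.495, -1.731) = 195.9585°
|p|² = ρ² + z² = 1.80038² + 2.333² = 8.68428
κ = 2ρ / |p|² = 2×1.80038 / 8.68428 = 0.41463
θ = 2·atan2(ρ, z) = 2·atan2(1.80038, 2.333) = 1.31449 rad
ℓ = θ/κ = 1.31449/0.41463 = 3.17028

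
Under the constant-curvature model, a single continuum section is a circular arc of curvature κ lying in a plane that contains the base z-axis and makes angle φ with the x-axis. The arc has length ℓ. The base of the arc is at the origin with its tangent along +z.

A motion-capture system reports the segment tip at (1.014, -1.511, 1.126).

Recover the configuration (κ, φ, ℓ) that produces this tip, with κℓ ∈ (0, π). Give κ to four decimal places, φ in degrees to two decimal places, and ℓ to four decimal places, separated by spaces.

ρ = √(x²+y²) = √(1.014² + -1.511²) = 1.81970
φ = atan2(y, x) mod 360° = atan2(-1.511, 1.014) = 303.8647°
|p|² = ρ² + z² = 1.81970² + 1.126² = 4.57919
κ = 2ρ / |p|² = 2×1.81970 / 4.57919 = 0.79477
θ = 2·atan2(ρ, z) = 2·atan2(1.81970, 1.126) = 2.03336 rad
ℓ = θ/κ = 2.03336/0.79477 = 2.55843

0.7948 303.86 2.5584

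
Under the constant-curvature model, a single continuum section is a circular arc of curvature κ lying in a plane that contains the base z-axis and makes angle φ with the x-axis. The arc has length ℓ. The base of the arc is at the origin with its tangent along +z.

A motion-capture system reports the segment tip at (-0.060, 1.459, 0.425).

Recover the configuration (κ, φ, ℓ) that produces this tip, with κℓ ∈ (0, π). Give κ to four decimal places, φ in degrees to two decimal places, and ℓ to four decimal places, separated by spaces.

1.2627 92.35 2.0394

ρ = √(x²+y²) = √(-0.060² + 1.459²) = 1.46023
φ = atan2(y, x) mod 360° = atan2(1.459, -0.060) = 92.3549°
|p|² = ρ² + z² = 1.46023² + 0.425² = 2.31291
κ = 2ρ / |p|² = 2×1.46023 / 2.31291 = 1.26268
θ = 2·atan2(ρ, z) = 2·atan2(1.46023, 0.425) = 2.57514 rad
ℓ = θ/κ = 2.57514/1.26268 = 2.03942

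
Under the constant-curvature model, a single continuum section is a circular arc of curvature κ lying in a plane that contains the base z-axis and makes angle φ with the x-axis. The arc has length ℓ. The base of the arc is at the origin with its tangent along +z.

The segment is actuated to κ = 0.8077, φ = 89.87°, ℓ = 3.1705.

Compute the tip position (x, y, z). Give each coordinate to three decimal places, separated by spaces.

θ = κ·ℓ = 0.8077 × 3.1705 = 2.56081 rad
ρ = (1 − cos θ)/κ = (1 − -0.83604)/0.8077 = 2.27316
z = sin θ / κ = 0.54868/0.8077 = 0.67931
x = ρ cos φ = 2.27316 × cos(89.87°) = 0.00516
y = ρ sin φ = 2.27316 × sin(89.87°) = 2.27316

0.005 2.273 0.679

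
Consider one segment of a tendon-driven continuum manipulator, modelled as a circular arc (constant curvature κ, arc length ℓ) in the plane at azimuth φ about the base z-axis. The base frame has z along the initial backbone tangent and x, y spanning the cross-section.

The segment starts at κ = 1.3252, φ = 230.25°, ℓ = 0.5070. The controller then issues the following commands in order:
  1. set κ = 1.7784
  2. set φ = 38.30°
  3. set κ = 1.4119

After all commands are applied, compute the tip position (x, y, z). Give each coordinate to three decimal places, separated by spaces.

0.136 0.108 0.465

initial: κ=1.3252, φ=230.25°, ℓ=0.5070
cmd 1: set κ=1.7784 → (κ,φ,ℓ)=(1.7784,230.25°,0.5070) → tip=(-0.1365,-0.1641,0.4410)
cmd 2: set φ=38.30° → (κ,φ,ℓ)=(1.7784,38.30°,0.5070) → tip=(0.1675,0.1323,0.4410)
cmd 3: set κ=1.4119 → (κ,φ,ℓ)=(1.4119,38.30°,0.5070) → tip=(0.1364,0.1077,0.4648)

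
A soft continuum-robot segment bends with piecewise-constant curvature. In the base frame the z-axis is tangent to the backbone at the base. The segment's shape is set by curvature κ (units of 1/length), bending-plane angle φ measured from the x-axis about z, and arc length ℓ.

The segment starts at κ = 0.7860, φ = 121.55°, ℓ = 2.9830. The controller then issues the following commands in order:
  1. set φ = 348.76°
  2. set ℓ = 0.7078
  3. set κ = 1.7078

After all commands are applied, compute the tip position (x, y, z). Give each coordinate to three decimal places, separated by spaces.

0.371 -0.074 0.548

initial: κ=0.7860, φ=121.55°, ℓ=2.9830
cmd 1: set φ=348.76° → (κ,φ,ℓ)=(0.7860,348.76°,2.9830) → tip=(2.1200,-0.4213,0.9100)
cmd 2: set ℓ=0.7078 → (κ,φ,ℓ)=(0.7860,348.76°,0.7078) → tip=(0.1882,-0.0374,0.6718)
cmd 3: set κ=1.7078 → (κ,φ,ℓ)=(1.7078,348.76°,0.7078) → tip=(0.3709,-0.0737,0.5476)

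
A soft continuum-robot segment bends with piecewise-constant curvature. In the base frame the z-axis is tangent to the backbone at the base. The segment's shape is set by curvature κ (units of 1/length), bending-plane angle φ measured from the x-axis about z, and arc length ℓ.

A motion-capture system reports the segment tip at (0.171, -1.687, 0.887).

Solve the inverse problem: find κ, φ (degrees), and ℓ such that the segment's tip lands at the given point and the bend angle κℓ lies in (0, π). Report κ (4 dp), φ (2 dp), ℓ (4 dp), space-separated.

ρ = √(x²+y²) = √(0.171² + -1.687²) = 1.69564
φ = atan2(y, x) mod 360° = atan2(-1.687, 0.171) = 275.7879°
|p|² = ρ² + z² = 1.69564² + 0.887² = 3.66198
κ = 2ρ / |p|² = 2×1.69564 / 3.66198 = 0.92608
θ = 2·atan2(ρ, z) = 2·atan2(1.69564, 0.887) = 2.17767 rad
ℓ = θ/κ = 2.17767/0.92608 = 2.35149

0.9261 275.79 2.3515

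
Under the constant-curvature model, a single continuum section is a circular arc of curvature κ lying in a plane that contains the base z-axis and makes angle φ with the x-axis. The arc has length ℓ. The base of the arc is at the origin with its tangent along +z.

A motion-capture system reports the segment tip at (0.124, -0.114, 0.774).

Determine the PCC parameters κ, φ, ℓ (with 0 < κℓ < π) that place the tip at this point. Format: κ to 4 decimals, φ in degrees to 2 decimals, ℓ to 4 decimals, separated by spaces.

0.5369 317.41 0.7982

ρ = √(x²+y²) = √(0.124² + -0.114²) = 0.16844
φ = atan2(y, x) mod 360° = atan2(-0.114, 0.124) = 317.4060°
|p|² = ρ² + z² = 0.16844² + 0.774² = 0.62745
κ = 2ρ / |p|² = 2×0.16844 / 0.62745 = 0.53690
θ = 2·atan2(ρ, z) = 2·atan2(0.16844, 0.774) = 0.42856 rad
ℓ = θ/κ = 0.42856/0.53690 = 0.79821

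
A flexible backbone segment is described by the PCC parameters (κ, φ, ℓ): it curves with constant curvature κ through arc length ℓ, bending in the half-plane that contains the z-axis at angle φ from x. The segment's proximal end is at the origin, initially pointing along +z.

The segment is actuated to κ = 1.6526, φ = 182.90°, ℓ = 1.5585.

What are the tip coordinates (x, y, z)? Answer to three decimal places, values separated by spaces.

θ = κ·ℓ = 1.6526 × 1.5585 = 2.57558 rad
ρ = (1 − cos θ)/κ = (1 − -0.84404)/1.6526 = 1.11584
z = sin θ / κ = 0.53627/1.6526 = 0.32450
x = ρ cos φ = 1.11584 × cos(182.90°) = -1.11442
y = ρ sin φ = 1.11584 × sin(182.90°) = -0.05645

-1.114 -0.056 0.325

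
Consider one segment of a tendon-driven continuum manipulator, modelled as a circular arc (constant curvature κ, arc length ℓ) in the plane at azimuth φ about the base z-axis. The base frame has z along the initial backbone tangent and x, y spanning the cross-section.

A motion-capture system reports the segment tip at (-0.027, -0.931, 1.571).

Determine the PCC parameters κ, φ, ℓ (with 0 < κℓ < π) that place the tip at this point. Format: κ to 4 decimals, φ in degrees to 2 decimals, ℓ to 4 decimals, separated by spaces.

ρ = √(x²+y²) = √(-0.027² + -0.931²) = 0.93139
φ = atan2(y, x) mod 360° = atan2(-0.931, -0.027) = 268.3388°
|p|² = ρ² + z² = 0.93139² + 1.571² = 3.33553
κ = 2ρ / |p|² = 2×0.93139 / 3.33553 = 0.55847
θ = 2·atan2(ρ, z) = 2·atan2(0.93139, 1.571) = 1.07031 rad
ℓ = θ/κ = 1.07031/0.55847 = 1.91652

0.5585 268.34 1.9165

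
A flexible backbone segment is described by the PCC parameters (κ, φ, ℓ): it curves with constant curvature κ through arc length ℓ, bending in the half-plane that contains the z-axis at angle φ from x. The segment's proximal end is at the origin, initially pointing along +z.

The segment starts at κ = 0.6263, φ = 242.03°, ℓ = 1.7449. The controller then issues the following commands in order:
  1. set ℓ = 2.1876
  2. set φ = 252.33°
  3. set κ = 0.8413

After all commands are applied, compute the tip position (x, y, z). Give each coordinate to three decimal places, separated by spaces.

-0.457 -1.434 1.146

initial: κ=0.6263, φ=242.03°, ℓ=1.7449
cmd 1: set ℓ=2.1876 → (κ,φ,ℓ)=(0.6263,242.03°,2.1876) → tip=(-0.5996,-1.1290,1.5646)
cmd 2: set φ=252.33° → (κ,φ,ℓ)=(0.6263,252.33°,2.1876) → tip=(-0.3880,-1.2181,1.5646)
cmd 3: set κ=0.8413 → (κ,φ,ℓ)=(0.8413,252.33°,2.1876) → tip=(-0.4569,-1.4342,1.1457)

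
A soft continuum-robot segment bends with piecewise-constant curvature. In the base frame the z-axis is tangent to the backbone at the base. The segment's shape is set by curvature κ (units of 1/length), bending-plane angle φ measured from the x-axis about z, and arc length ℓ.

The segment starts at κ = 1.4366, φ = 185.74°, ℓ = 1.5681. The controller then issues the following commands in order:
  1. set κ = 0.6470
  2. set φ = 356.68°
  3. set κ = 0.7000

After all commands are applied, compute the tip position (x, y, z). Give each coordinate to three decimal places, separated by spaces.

initial: κ=1.4366, φ=185.74°, ℓ=1.5681
cmd 1: set κ=0.6470 → (κ,φ,ℓ)=(0.6470,185.74°,1.5681) → tip=(-0.7259,-0.0730,1.3126)
cmd 2: set φ=356.68° → (κ,φ,ℓ)=(0.6470,356.68°,1.5681) → tip=(0.7283,-0.0422,1.3126)
cmd 3: set κ=0.7000 → (κ,φ,ℓ)=(0.7000,356.68°,1.5681) → tip=(0.7763,-0.0450,1.2716)

0.776 -0.045 1.272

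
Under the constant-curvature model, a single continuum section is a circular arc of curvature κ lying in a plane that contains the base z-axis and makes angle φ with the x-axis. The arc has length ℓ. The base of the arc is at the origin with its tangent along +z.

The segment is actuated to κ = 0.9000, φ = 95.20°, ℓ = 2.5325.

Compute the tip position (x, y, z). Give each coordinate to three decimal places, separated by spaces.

-0.166 1.827 0.844

θ = κ·ℓ = 0.9000 × 2.5325 = 2.27925 rad
ρ = (1 − cos θ)/κ = (1 − -0.65066)/0.9000 = 1.83407
z = sin θ / κ = 0.75937/0.9000 = 0.84374
x = ρ cos φ = 1.83407 × cos(95.20°) = -0.16623
y = ρ sin φ = 1.83407 × sin(95.20°) = 1.82652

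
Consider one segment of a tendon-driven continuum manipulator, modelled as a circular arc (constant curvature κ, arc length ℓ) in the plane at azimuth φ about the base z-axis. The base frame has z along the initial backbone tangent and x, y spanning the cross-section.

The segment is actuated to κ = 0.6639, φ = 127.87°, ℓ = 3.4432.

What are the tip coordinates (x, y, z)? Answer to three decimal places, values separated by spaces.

-1.531 1.969 1.137

θ = κ·ℓ = 0.6639 × 3.4432 = 2.28594 rad
ρ = (1 − cos θ)/κ = (1 − -0.65573)/0.6639 = 2.49394
z = sin θ / κ = 0.75500/0.6639 = 1.13722
x = ρ cos φ = 2.49394 × cos(127.87°) = -1.53096
y = ρ sin φ = 2.49394 × sin(127.87°) = 1.96873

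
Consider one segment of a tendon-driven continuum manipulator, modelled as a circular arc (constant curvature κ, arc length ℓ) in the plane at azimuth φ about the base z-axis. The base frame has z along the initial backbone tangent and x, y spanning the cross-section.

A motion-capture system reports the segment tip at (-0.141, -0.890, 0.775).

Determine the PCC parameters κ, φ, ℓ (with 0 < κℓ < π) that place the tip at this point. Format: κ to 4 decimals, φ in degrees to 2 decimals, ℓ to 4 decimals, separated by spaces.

ρ = √(x²+y²) = √(-0.141² + -0.890²) = 0.90110
φ = atan2(y, x) mod 360° = atan2(-0.890, -0.141) = 260.9976°
|p|² = ρ² + z² = 0.90110² + 0.775² = 1.41261
κ = 2ρ / |p|² = 2×0.90110 / 1.41261 = 1.27580
θ = 2·atan2(ρ, z) = 2·atan2(0.90110, 0.775) = 1.72098 rad
ℓ = θ/κ = 1.72098/1.27580 = 1.34895

1.2758 261.00 1.3489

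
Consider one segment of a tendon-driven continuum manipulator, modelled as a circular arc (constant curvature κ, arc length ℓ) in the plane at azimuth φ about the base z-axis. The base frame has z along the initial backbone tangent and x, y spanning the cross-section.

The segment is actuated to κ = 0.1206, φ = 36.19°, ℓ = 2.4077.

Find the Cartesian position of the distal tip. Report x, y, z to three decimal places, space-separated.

0.280 0.205 2.374

θ = κ·ℓ = 0.1206 × 2.4077 = 0.29037 rad
ρ = (1 − cos θ)/κ = (1 − 0.95814)/0.1206 = 0.34711
z = sin θ / κ = 0.28631/0.1206 = 2.37401
x = ρ cos φ = 0.34711 × cos(36.19°) = 0.28014
y = ρ sin φ = 0.34711 × sin(36.19°) = 0.20496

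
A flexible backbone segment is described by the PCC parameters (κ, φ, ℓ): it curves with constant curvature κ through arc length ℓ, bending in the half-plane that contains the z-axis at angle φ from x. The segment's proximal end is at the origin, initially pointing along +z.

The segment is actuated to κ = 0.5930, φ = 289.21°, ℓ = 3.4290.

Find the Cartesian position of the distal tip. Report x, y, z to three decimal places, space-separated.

0.802 -2.303 1.509

θ = κ·ℓ = 0.5930 × 3.4290 = 2.03340 rad
ρ = (1 − cos θ)/κ = (1 − -0.44628)/0.5930 = 2.43892
z = sin θ / κ = 0.89489/0.5930 = 1.50910
x = ρ cos φ = 2.43892 × cos(289.21°) = 0.80248
y = ρ sin φ = 2.43892 × sin(289.21°) = -2.30311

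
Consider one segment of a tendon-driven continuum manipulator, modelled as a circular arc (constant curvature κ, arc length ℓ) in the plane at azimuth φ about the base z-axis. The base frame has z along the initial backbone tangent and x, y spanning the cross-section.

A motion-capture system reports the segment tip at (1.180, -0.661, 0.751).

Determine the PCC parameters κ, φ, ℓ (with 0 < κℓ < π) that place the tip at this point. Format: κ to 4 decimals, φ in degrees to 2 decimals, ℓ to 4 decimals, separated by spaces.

1.1302 330.74 1.8826

ρ = √(x²+y²) = √(1.180² + -0.661²) = 1.35252
φ = atan2(y, x) mod 360° = atan2(-0.661, 1.180) = 330.7438°
|p|² = ρ² + z² = 1.35252² + 0.751² = 2.39332
κ = 2ρ / |p|² = 2×1.35252 / 2.39332 = 1.13025
θ = 2·atan2(ρ, z) = 2·atan2(1.35252, 0.751) = 2.12785 rad
ℓ = θ/κ = 2.12785/1.13025 = 1.88264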